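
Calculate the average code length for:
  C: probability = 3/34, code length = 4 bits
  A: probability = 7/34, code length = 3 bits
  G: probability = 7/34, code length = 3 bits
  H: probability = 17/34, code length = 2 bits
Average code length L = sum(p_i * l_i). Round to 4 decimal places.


Weighted contributions p_i * l_i:
  C: (3/34) * 4 = 12/34
  A: (7/34) * 3 = 21/34
  G: (7/34) * 3 = 21/34
  H: (17/34) * 2 = 34/34
Sum = (12 + 21 + 21 + 34)/34 = 88/34

L = 88/34 = 2.5882 bits/symbol


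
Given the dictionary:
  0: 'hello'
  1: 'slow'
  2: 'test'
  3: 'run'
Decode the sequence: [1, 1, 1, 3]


Look up each index in the dictionary:
  1 -> 'slow'
  1 -> 'slow'
  1 -> 'slow'
  3 -> 'run'

Decoded: "slow slow slow run"


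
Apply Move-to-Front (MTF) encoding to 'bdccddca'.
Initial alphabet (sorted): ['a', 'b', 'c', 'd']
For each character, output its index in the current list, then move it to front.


MTF encoding:
'b': index 1 in ['a', 'b', 'c', 'd'] -> ['b', 'a', 'c', 'd']
'd': index 3 in ['b', 'a', 'c', 'd'] -> ['d', 'b', 'a', 'c']
'c': index 3 in ['d', 'b', 'a', 'c'] -> ['c', 'd', 'b', 'a']
'c': index 0 in ['c', 'd', 'b', 'a'] -> ['c', 'd', 'b', 'a']
'd': index 1 in ['c', 'd', 'b', 'a'] -> ['d', 'c', 'b', 'a']
'd': index 0 in ['d', 'c', 'b', 'a'] -> ['d', 'c', 'b', 'a']
'c': index 1 in ['d', 'c', 'b', 'a'] -> ['c', 'd', 'b', 'a']
'a': index 3 in ['c', 'd', 'b', 'a'] -> ['a', 'c', 'd', 'b']


Output: [1, 3, 3, 0, 1, 0, 1, 3]


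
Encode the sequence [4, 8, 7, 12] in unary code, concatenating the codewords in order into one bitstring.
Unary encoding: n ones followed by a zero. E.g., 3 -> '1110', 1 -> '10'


Encode each number as n ones followed by a terminating 0:
  4 -> 11110 (5 bits)
  8 -> 111111110 (9 bits)
  7 -> 11111110 (8 bits)
  12 -> 1111111111110 (13 bits)
Total length = 5 + 9 + 8 + 13 = 35 bits.

Unary([4, 8, 7, 12]) = 11110111111110111111101111111111110 (35 bits)


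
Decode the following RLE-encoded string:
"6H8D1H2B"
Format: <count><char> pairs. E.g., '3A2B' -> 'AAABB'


Expanding each <count><char> pair:
  6H -> 'HHHHHH'
  8D -> 'DDDDDDDD'
  1H -> 'H'
  2B -> 'BB'

Decoded = HHHHHHDDDDDDDDHBB


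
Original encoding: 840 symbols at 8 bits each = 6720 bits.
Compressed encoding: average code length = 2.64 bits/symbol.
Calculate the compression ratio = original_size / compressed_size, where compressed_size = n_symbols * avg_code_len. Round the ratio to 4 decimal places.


original_size = n_symbols * orig_bits = 840 * 8 = 6720 bits
compressed_size = n_symbols * avg_code_len = 840 * 2.64 = 2217.6 bits
ratio = original_size / compressed_size = 6720 / 2217.6 = 3.0303

Compression ratio = 3.0303


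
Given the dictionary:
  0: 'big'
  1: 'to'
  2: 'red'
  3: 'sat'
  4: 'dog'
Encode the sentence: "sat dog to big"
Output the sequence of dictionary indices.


Look up each word in the dictionary:
  'sat' -> 3
  'dog' -> 4
  'to' -> 1
  'big' -> 0

Encoded: [3, 4, 1, 0]


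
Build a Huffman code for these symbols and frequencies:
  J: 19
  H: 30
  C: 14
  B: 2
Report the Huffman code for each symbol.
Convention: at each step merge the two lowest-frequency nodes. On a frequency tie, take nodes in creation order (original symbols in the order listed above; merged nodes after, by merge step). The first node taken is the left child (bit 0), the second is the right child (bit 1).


Huffman tree construction:
Step 1: Merge B(2) + C(14) = 16
Step 2: Merge (B+C)(16) + J(19) = 35
Step 3: Merge H(30) + ((B+C)+J)(35) = 65
Read each symbol's code off the tree from the root (left child = 0, right child = 1).

Codes:
  J: 11 (length 2)
  H: 0 (length 1)
  C: 101 (length 3)
  B: 100 (length 3)
Average code length: 116/65 = 1.7846 bits/symbol


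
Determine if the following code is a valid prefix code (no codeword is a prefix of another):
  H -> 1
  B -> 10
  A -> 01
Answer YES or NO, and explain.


Checking each pair (does one codeword prefix another?):
  H='1' vs B='10': prefix -- VIOLATION

NO -- this is NOT a valid prefix code. H (1) is a prefix of B (10).


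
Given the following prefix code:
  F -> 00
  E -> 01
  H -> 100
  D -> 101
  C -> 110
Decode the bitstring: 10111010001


Decoding step by step:
Bits 101 -> D
Bits 110 -> C
Bits 100 -> H
Bits 01 -> E


Decoded message: DCHE


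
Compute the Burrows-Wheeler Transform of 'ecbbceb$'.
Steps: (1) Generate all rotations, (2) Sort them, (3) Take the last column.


Rotations (sorted):
  0: $ecbbceb -> last char: b
  1: b$ecbbce -> last char: e
  2: bbceb$ec -> last char: c
  3: bceb$ecb -> last char: b
  4: cbbceb$e -> last char: e
  5: ceb$ecbb -> last char: b
  6: eb$ecbbc -> last char: c
  7: ecbbceb$ -> last char: $


BWT = becbebc$


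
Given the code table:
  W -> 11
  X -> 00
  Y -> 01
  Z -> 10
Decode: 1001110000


Decoding:
10 -> Z
01 -> Y
11 -> W
00 -> X
00 -> X


Result: ZYWXX


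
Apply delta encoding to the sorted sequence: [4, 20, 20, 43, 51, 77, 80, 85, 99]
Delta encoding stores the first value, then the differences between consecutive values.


First value: 4
Deltas:
  20 - 4 = 16
  20 - 20 = 0
  43 - 20 = 23
  51 - 43 = 8
  77 - 51 = 26
  80 - 77 = 3
  85 - 80 = 5
  99 - 85 = 14


Delta encoded: [4, 16, 0, 23, 8, 26, 3, 5, 14]


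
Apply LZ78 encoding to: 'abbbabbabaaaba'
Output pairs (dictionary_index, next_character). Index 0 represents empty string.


LZ78 encoding steps:
Dictionary: {0: ''}
Step 1: w='' (idx 0), next='a' -> output (0, 'a'), add 'a' as idx 1
Step 2: w='' (idx 0), next='b' -> output (0, 'b'), add 'b' as idx 2
Step 3: w='b' (idx 2), next='b' -> output (2, 'b'), add 'bb' as idx 3
Step 4: w='a' (idx 1), next='b' -> output (1, 'b'), add 'ab' as idx 4
Step 5: w='b' (idx 2), next='a' -> output (2, 'a'), add 'ba' as idx 5
Step 6: w='ba' (idx 5), next='a' -> output (5, 'a'), add 'baa' as idx 6
Step 7: w='ab' (idx 4), next='a' -> output (4, 'a'), add 'aba' as idx 7


Encoded: [(0, 'a'), (0, 'b'), (2, 'b'), (1, 'b'), (2, 'a'), (5, 'a'), (4, 'a')]


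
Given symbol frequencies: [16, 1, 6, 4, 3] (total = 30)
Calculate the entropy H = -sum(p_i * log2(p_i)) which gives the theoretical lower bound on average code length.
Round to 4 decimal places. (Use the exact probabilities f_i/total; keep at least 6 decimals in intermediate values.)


Per-symbol terms -p_i * log2(p_i) with p_i = f_i/30:
  p = 16/30 = 0.533333: log2(p) = -0.906891, -p*log2(p) = 0.483675
  p = 1/30 = 0.033333: log2(p) = -4.906891, -p*log2(p) = 0.163563
  p = 6/30 = 0.200000: log2(p) = -2.321928, -p*log2(p) = 0.464386
  p = 4/30 = 0.133333: log2(p) = -2.906891, -p*log2(p) = 0.387585
  p = 3/30 = 0.100000: log2(p) = -3.321928, -p*log2(p) = 0.332193
H = 0.483675 + 0.163563 + 0.464386 + 0.387585 + 0.332193 = 1.831402

H = 1.8314 bits/symbol


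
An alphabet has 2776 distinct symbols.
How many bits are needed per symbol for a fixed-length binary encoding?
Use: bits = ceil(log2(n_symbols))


log2(2776) = 11.4388
Bracket: 2^11 = 2048 < 2776 <= 2^12 = 4096
So ceil(log2(2776)) = 12

bits = ceil(log2(2776)) = ceil(11.4388) = 12 bits


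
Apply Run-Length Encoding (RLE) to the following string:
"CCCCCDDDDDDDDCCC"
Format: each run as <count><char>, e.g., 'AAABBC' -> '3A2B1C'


Scanning runs left to right:
  i=0: run of 'C' x 5 -> '5C'
  i=5: run of 'D' x 8 -> '8D'
  i=13: run of 'C' x 3 -> '3C'

RLE = 5C8D3C


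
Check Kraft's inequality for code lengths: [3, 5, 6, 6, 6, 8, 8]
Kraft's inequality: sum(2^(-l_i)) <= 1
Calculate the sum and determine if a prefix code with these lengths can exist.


Sum = 2^(-3) + 2^(-5) + 2^(-6) + 2^(-6) + 2^(-6) + 2^(-8) + 2^(-8)
    = 0.125 + 0.03125 + 0.015625 + 0.015625 + 0.015625 + 0.00390625 + 0.00390625
    = 54/256 = 0.2109375
Since 0.2109375 <= 1, Kraft's inequality IS satisfied.
A prefix code with these lengths CAN exist.

Kraft sum = 0.2109375. Satisfied.


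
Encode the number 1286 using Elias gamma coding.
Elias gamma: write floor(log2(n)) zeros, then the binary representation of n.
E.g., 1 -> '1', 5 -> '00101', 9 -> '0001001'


num_bits = floor(log2(1286)) + 1 = 11
leading_zeros = num_bits - 1 = 10
binary(1286) = 10100000110

Elias gamma(1286) = '0000000000' + '10100000110' = 000000000010100000110 (21 bits)


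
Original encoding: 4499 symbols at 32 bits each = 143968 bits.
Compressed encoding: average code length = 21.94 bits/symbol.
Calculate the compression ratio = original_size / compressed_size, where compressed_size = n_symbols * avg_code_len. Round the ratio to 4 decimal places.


original_size = n_symbols * orig_bits = 4499 * 32 = 143968 bits
compressed_size = n_symbols * avg_code_len = 4499 * 21.94 = 98708.06 bits
ratio = original_size / compressed_size = 143968 / 98708.06 = 1.4585

Compression ratio = 1.4585


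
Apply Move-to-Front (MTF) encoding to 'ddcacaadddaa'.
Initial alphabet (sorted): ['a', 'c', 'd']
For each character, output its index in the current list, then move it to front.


MTF encoding:
'd': index 2 in ['a', 'c', 'd'] -> ['d', 'a', 'c']
'd': index 0 in ['d', 'a', 'c'] -> ['d', 'a', 'c']
'c': index 2 in ['d', 'a', 'c'] -> ['c', 'd', 'a']
'a': index 2 in ['c', 'd', 'a'] -> ['a', 'c', 'd']
'c': index 1 in ['a', 'c', 'd'] -> ['c', 'a', 'd']
'a': index 1 in ['c', 'a', 'd'] -> ['a', 'c', 'd']
'a': index 0 in ['a', 'c', 'd'] -> ['a', 'c', 'd']
'd': index 2 in ['a', 'c', 'd'] -> ['d', 'a', 'c']
'd': index 0 in ['d', 'a', 'c'] -> ['d', 'a', 'c']
'd': index 0 in ['d', 'a', 'c'] -> ['d', 'a', 'c']
'a': index 1 in ['d', 'a', 'c'] -> ['a', 'd', 'c']
'a': index 0 in ['a', 'd', 'c'] -> ['a', 'd', 'c']


Output: [2, 0, 2, 2, 1, 1, 0, 2, 0, 0, 1, 0]


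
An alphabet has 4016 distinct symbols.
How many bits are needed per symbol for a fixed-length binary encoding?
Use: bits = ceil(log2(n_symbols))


log2(4016) = 11.9715
Bracket: 2^11 = 2048 < 4016 <= 2^12 = 4096
So ceil(log2(4016)) = 12

bits = ceil(log2(4016)) = ceil(11.9715) = 12 bits


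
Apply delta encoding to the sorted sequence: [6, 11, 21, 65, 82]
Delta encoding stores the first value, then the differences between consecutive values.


First value: 6
Deltas:
  11 - 6 = 5
  21 - 11 = 10
  65 - 21 = 44
  82 - 65 = 17


Delta encoded: [6, 5, 10, 44, 17]


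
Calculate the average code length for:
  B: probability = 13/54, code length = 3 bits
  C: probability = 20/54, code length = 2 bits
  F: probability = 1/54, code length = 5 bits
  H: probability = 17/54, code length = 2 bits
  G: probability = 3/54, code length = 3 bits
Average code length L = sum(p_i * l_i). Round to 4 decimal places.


Weighted contributions p_i * l_i:
  B: (13/54) * 3 = 39/54
  C: (20/54) * 2 = 40/54
  F: (1/54) * 5 = 5/54
  H: (17/54) * 2 = 34/54
  G: (3/54) * 3 = 9/54
Sum = (39 + 40 + 5 + 34 + 9)/54 = 127/54

L = 127/54 = 2.3519 bits/symbol


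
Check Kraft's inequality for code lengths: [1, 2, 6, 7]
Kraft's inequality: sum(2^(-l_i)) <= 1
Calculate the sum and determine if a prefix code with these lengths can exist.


Sum = 2^(-1) + 2^(-2) + 2^(-6) + 2^(-7)
    = 0.5 + 0.25 + 0.015625 + 0.0078125
    = 99/128 = 0.7734375
Since 0.7734375 <= 1, Kraft's inequality IS satisfied.
A prefix code with these lengths CAN exist.

Kraft sum = 0.7734375. Satisfied.


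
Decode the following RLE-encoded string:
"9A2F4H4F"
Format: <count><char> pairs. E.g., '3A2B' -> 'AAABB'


Expanding each <count><char> pair:
  9A -> 'AAAAAAAAA'
  2F -> 'FF'
  4H -> 'HHHH'
  4F -> 'FFFF'

Decoded = AAAAAAAAAFFHHHHFFFF


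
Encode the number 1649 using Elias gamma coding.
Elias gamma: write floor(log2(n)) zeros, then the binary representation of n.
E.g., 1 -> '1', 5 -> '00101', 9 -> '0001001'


num_bits = floor(log2(1649)) + 1 = 11
leading_zeros = num_bits - 1 = 10
binary(1649) = 11001110001

Elias gamma(1649) = '0000000000' + '11001110001' = 000000000011001110001 (21 bits)


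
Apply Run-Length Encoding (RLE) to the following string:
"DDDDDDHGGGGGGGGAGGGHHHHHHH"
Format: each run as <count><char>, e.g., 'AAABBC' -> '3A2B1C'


Scanning runs left to right:
  i=0: run of 'D' x 6 -> '6D'
  i=6: run of 'H' x 1 -> '1H'
  i=7: run of 'G' x 8 -> '8G'
  i=15: run of 'A' x 1 -> '1A'
  i=16: run of 'G' x 3 -> '3G'
  i=19: run of 'H' x 7 -> '7H'

RLE = 6D1H8G1A3G7H


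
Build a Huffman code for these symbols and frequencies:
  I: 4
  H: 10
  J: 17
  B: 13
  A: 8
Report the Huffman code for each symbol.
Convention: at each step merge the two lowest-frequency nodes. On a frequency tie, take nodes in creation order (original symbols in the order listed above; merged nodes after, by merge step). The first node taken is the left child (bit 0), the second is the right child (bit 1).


Huffman tree construction:
Step 1: Merge I(4) + A(8) = 12
Step 2: Merge H(10) + (I+A)(12) = 22
Step 3: Merge B(13) + J(17) = 30
Step 4: Merge (H+(I+A))(22) + (B+J)(30) = 52
Read each symbol's code off the tree from the root (left child = 0, right child = 1).

Codes:
  I: 010 (length 3)
  H: 00 (length 2)
  J: 11 (length 2)
  B: 10 (length 2)
  A: 011 (length 3)
Average code length: 116/52 = 2.2308 bits/symbol


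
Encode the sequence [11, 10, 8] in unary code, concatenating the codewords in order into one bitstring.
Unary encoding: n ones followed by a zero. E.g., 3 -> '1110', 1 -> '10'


Encode each number as n ones followed by a terminating 0:
  11 -> 111111111110 (12 bits)
  10 -> 11111111110 (11 bits)
  8 -> 111111110 (9 bits)
Total length = 12 + 11 + 9 = 32 bits.

Unary([11, 10, 8]) = 11111111111011111111110111111110 (32 bits)


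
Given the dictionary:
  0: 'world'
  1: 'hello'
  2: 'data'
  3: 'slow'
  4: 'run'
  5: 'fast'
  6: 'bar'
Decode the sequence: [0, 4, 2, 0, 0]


Look up each index in the dictionary:
  0 -> 'world'
  4 -> 'run'
  2 -> 'data'
  0 -> 'world'
  0 -> 'world'

Decoded: "world run data world world"


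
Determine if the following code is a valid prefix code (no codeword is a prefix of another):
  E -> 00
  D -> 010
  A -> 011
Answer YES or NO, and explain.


Checking each pair (does one codeword prefix another?):
  E='00' vs D='010': no prefix
  E='00' vs A='011': no prefix
  D='010' vs E='00': no prefix
  D='010' vs A='011': no prefix
  A='011' vs E='00': no prefix
  A='011' vs D='010': no prefix
No violation found over all pairs.

YES -- this is a valid prefix code. No codeword is a prefix of any other codeword.


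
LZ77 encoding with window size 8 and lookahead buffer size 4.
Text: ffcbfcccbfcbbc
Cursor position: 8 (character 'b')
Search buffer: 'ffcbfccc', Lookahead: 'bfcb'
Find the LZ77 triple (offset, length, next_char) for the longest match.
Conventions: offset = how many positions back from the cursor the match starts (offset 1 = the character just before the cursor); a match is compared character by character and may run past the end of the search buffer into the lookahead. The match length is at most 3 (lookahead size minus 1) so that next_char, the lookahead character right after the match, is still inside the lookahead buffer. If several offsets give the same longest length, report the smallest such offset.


Try each offset into the search buffer:
  offset=1 (pos 7, char 'c'): match length 0
  offset=2 (pos 6, char 'c'): match length 0
  offset=3 (pos 5, char 'c'): match length 0
  offset=4 (pos 4, char 'f'): match length 0
  offset=5 (pos 3, char 'b'): match length 3
  offset=6 (pos 2, char 'c'): match length 0
  offset=7 (pos 1, char 'f'): match length 0
  offset=8 (pos 0, char 'f'): match length 0
Longest match has length 3 at offset 5.
next_char = character at position 8 + 3 = 11 -> 'b'

Best match: offset=5, length=3 (matching 'bfc' starting at position 3)
LZ77 triple: (5, 3, 'b')


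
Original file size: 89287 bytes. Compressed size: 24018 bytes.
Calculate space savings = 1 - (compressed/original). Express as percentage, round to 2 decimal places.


ratio = compressed/original = 24018/89287 = 0.268998
savings = 1 - ratio = 1 - 0.268998 = 0.731002
as a percentage: 0.731002 * 100 = 73.1%

Space savings = 1 - 24018/89287 = 73.1%


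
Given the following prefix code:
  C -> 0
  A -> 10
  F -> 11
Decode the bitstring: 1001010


Decoding step by step:
Bits 10 -> A
Bits 0 -> C
Bits 10 -> A
Bits 10 -> A


Decoded message: ACAA


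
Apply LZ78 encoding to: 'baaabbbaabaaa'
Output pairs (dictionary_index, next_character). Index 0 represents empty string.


LZ78 encoding steps:
Dictionary: {0: ''}
Step 1: w='' (idx 0), next='b' -> output (0, 'b'), add 'b' as idx 1
Step 2: w='' (idx 0), next='a' -> output (0, 'a'), add 'a' as idx 2
Step 3: w='a' (idx 2), next='a' -> output (2, 'a'), add 'aa' as idx 3
Step 4: w='b' (idx 1), next='b' -> output (1, 'b'), add 'bb' as idx 4
Step 5: w='b' (idx 1), next='a' -> output (1, 'a'), add 'ba' as idx 5
Step 6: w='a' (idx 2), next='b' -> output (2, 'b'), add 'ab' as idx 6
Step 7: w='aa' (idx 3), next='a' -> output (3, 'a'), add 'aaa' as idx 7


Encoded: [(0, 'b'), (0, 'a'), (2, 'a'), (1, 'b'), (1, 'a'), (2, 'b'), (3, 'a')]


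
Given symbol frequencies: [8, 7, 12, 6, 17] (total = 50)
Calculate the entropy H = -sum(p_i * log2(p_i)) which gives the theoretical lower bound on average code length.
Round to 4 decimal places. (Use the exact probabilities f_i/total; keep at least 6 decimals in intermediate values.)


Per-symbol terms -p_i * log2(p_i) with p_i = f_i/50:
  p = 8/50 = 0.160000: log2(p) = -2.643856, -p*log2(p) = 0.423017
  p = 7/50 = 0.140000: log2(p) = -2.836501, -p*log2(p) = 0.397110
  p = 12/50 = 0.240000: log2(p) = -2.058894, -p*log2(p) = 0.494134
  p = 6/50 = 0.120000: log2(p) = -3.058894, -p*log2(p) = 0.367067
  p = 17/50 = 0.340000: log2(p) = -1.556393, -p*log2(p) = 0.529174
H = 0.423017 + 0.397110 + 0.494134 + 0.367067 + 0.529174 = 2.210502

H = 2.2105 bits/symbol


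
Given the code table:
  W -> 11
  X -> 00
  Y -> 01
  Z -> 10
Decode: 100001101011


Decoding:
10 -> Z
00 -> X
01 -> Y
10 -> Z
10 -> Z
11 -> W


Result: ZXYZZW


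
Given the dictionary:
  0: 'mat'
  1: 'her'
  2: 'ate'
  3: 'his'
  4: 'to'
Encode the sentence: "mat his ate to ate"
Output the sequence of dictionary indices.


Look up each word in the dictionary:
  'mat' -> 0
  'his' -> 3
  'ate' -> 2
  'to' -> 4
  'ate' -> 2

Encoded: [0, 3, 2, 4, 2]


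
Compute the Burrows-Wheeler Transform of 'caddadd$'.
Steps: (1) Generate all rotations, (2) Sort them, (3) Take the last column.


Rotations (sorted):
  0: $caddadd -> last char: d
  1: add$cadd -> last char: d
  2: addadd$c -> last char: c
  3: caddadd$ -> last char: $
  4: d$caddad -> last char: d
  5: dadd$cad -> last char: d
  6: dd$cadda -> last char: a
  7: ddadd$ca -> last char: a


BWT = ddc$ddaa


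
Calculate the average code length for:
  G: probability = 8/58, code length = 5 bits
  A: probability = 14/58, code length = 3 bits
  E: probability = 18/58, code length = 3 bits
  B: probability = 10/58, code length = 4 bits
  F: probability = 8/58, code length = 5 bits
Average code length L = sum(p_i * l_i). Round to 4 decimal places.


Weighted contributions p_i * l_i:
  G: (8/58) * 5 = 40/58
  A: (14/58) * 3 = 42/58
  E: (18/58) * 3 = 54/58
  B: (10/58) * 4 = 40/58
  F: (8/58) * 5 = 40/58
Sum = (40 + 42 + 54 + 40 + 40)/58 = 216/58

L = 216/58 = 3.7241 bits/symbol


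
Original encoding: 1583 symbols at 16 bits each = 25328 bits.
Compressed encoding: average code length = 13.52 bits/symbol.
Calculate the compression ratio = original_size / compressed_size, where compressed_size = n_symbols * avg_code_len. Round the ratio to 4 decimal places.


original_size = n_symbols * orig_bits = 1583 * 16 = 25328 bits
compressed_size = n_symbols * avg_code_len = 1583 * 13.52 = 21402.16 bits
ratio = original_size / compressed_size = 25328 / 21402.16 = 1.1834

Compression ratio = 1.1834


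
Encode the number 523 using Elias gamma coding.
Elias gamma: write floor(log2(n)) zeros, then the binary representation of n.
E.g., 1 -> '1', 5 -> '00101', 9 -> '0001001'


num_bits = floor(log2(523)) + 1 = 10
leading_zeros = num_bits - 1 = 9
binary(523) = 1000001011

Elias gamma(523) = '000000000' + '1000001011' = 0000000001000001011 (19 bits)


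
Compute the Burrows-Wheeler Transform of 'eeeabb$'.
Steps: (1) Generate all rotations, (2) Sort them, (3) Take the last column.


Rotations (sorted):
  0: $eeeabb -> last char: b
  1: abb$eee -> last char: e
  2: b$eeeab -> last char: b
  3: bb$eeea -> last char: a
  4: eabb$ee -> last char: e
  5: eeabb$e -> last char: e
  6: eeeabb$ -> last char: $


BWT = bebaee$


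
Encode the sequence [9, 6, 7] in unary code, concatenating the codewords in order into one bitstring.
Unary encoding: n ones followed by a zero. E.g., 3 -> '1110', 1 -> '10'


Encode each number as n ones followed by a terminating 0:
  9 -> 1111111110 (10 bits)
  6 -> 1111110 (7 bits)
  7 -> 11111110 (8 bits)
Total length = 10 + 7 + 8 = 25 bits.

Unary([9, 6, 7]) = 1111111110111111011111110 (25 bits)


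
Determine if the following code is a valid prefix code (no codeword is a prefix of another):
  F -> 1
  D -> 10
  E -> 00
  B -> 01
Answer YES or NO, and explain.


Checking each pair (does one codeword prefix another?):
  F='1' vs D='10': prefix -- VIOLATION

NO -- this is NOT a valid prefix code. F (1) is a prefix of D (10).


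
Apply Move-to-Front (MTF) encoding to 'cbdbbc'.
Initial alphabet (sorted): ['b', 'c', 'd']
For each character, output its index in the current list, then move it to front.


MTF encoding:
'c': index 1 in ['b', 'c', 'd'] -> ['c', 'b', 'd']
'b': index 1 in ['c', 'b', 'd'] -> ['b', 'c', 'd']
'd': index 2 in ['b', 'c', 'd'] -> ['d', 'b', 'c']
'b': index 1 in ['d', 'b', 'c'] -> ['b', 'd', 'c']
'b': index 0 in ['b', 'd', 'c'] -> ['b', 'd', 'c']
'c': index 2 in ['b', 'd', 'c'] -> ['c', 'b', 'd']


Output: [1, 1, 2, 1, 0, 2]


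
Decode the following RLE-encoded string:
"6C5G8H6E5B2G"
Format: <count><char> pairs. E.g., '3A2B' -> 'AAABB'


Expanding each <count><char> pair:
  6C -> 'CCCCCC'
  5G -> 'GGGGG'
  8H -> 'HHHHHHHH'
  6E -> 'EEEEEE'
  5B -> 'BBBBB'
  2G -> 'GG'

Decoded = CCCCCCGGGGGHHHHHHHHEEEEEEBBBBBGG


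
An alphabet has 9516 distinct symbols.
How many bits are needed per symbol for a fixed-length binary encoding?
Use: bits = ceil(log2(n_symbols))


log2(9516) = 13.2161
Bracket: 2^13 = 8192 < 9516 <= 2^14 = 16384
So ceil(log2(9516)) = 14

bits = ceil(log2(9516)) = ceil(13.2161) = 14 bits


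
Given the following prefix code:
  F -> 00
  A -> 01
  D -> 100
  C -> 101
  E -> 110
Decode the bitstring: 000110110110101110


Decoding step by step:
Bits 00 -> F
Bits 01 -> A
Bits 101 -> C
Bits 101 -> C
Bits 101 -> C
Bits 01 -> A
Bits 110 -> E


Decoded message: FACCCAE


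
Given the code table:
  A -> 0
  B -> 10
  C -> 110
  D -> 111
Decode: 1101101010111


Decoding:
110 -> C
110 -> C
10 -> B
10 -> B
111 -> D


Result: CCBBD


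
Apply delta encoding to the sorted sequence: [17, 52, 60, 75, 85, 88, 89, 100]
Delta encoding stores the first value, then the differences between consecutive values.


First value: 17
Deltas:
  52 - 17 = 35
  60 - 52 = 8
  75 - 60 = 15
  85 - 75 = 10
  88 - 85 = 3
  89 - 88 = 1
  100 - 89 = 11


Delta encoded: [17, 35, 8, 15, 10, 3, 1, 11]


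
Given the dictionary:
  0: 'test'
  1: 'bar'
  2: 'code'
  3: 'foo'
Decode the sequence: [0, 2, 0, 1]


Look up each index in the dictionary:
  0 -> 'test'
  2 -> 'code'
  0 -> 'test'
  1 -> 'bar'

Decoded: "test code test bar"


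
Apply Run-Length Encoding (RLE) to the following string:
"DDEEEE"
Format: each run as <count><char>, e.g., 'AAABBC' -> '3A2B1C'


Scanning runs left to right:
  i=0: run of 'D' x 2 -> '2D'
  i=2: run of 'E' x 4 -> '4E'

RLE = 2D4E


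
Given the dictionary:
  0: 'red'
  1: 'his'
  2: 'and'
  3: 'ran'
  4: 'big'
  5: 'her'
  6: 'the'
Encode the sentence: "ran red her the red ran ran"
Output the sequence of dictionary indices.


Look up each word in the dictionary:
  'ran' -> 3
  'red' -> 0
  'her' -> 5
  'the' -> 6
  'red' -> 0
  'ran' -> 3
  'ran' -> 3

Encoded: [3, 0, 5, 6, 0, 3, 3]


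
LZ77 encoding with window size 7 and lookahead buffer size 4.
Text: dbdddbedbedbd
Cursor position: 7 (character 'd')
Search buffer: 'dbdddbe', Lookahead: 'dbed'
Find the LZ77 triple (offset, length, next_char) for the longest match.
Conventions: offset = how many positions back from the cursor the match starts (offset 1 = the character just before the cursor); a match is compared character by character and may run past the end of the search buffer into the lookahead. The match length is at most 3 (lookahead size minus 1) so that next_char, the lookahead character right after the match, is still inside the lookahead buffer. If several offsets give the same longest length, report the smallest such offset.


Try each offset into the search buffer:
  offset=1 (pos 6, char 'e'): match length 0
  offset=2 (pos 5, char 'b'): match length 0
  offset=3 (pos 4, char 'd'): match length 3
  offset=4 (pos 3, char 'd'): match length 1
  offset=5 (pos 2, char 'd'): match length 1
  offset=6 (pos 1, char 'b'): match length 0
  offset=7 (pos 0, char 'd'): match length 2
Longest match has length 3 at offset 3.
next_char = character at position 7 + 3 = 10 -> 'd'

Best match: offset=3, length=3 (matching 'dbe' starting at position 4)
LZ77 triple: (3, 3, 'd')


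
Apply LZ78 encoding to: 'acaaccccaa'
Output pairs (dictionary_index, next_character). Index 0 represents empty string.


LZ78 encoding steps:
Dictionary: {0: ''}
Step 1: w='' (idx 0), next='a' -> output (0, 'a'), add 'a' as idx 1
Step 2: w='' (idx 0), next='c' -> output (0, 'c'), add 'c' as idx 2
Step 3: w='a' (idx 1), next='a' -> output (1, 'a'), add 'aa' as idx 3
Step 4: w='c' (idx 2), next='c' -> output (2, 'c'), add 'cc' as idx 4
Step 5: w='cc' (idx 4), next='a' -> output (4, 'a'), add 'cca' as idx 5
Step 6: w='a' (idx 1), end of input -> output (1, '')


Encoded: [(0, 'a'), (0, 'c'), (1, 'a'), (2, 'c'), (4, 'a'), (1, '')]


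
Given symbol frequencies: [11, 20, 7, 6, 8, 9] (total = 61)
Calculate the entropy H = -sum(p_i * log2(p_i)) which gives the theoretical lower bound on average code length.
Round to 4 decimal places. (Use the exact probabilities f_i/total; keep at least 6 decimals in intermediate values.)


Per-symbol terms -p_i * log2(p_i) with p_i = f_i/61:
  p = 11/61 = 0.180328: log2(p) = -2.471306, -p*log2(p) = 0.445645
  p = 20/61 = 0.327869: log2(p) = -1.608809, -p*log2(p) = 0.527478
  p = 7/61 = 0.114754: log2(p) = -3.123382, -p*log2(p) = 0.358421
  p = 6/61 = 0.098361: log2(p) = -3.345775, -p*log2(p) = 0.329093
  p = 8/61 = 0.131148: log2(p) = -2.930737, -p*log2(p) = 0.384359
  p = 9/61 = 0.147541: log2(p) = -2.760812, -p*log2(p) = 0.407333
H = 0.445645 + 0.527478 + 0.358421 + 0.329093 + 0.384359 + 0.407333 = 2.452329

H = 2.4523 bits/symbol


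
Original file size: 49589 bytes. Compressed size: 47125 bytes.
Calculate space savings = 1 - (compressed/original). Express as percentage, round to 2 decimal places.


ratio = compressed/original = 47125/49589 = 0.950312
savings = 1 - ratio = 1 - 0.950312 = 0.049688
as a percentage: 0.049688 * 100 = 4.97%

Space savings = 1 - 47125/49589 = 4.97%


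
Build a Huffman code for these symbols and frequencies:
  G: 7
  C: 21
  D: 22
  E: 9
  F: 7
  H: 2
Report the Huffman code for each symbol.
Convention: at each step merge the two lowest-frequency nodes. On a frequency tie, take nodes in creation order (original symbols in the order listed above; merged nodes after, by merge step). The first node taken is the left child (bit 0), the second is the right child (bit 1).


Huffman tree construction:
Step 1: Merge H(2) + G(7) = 9
Step 2: Merge F(7) + E(9) = 16
Step 3: Merge (H+G)(9) + (F+E)(16) = 25
Step 4: Merge C(21) + D(22) = 43
Step 5: Merge ((H+G)+(F+E))(25) + (C+D)(43) = 68
Read each symbol's code off the tree from the root (left child = 0, right child = 1).

Codes:
  G: 001 (length 3)
  C: 10 (length 2)
  D: 11 (length 2)
  E: 011 (length 3)
  F: 010 (length 3)
  H: 000 (length 3)
Average code length: 161/68 = 2.3676 bits/symbol


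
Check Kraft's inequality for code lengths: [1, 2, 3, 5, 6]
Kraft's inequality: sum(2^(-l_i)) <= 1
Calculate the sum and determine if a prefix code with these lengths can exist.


Sum = 2^(-1) + 2^(-2) + 2^(-3) + 2^(-5) + 2^(-6)
    = 0.5 + 0.25 + 0.125 + 0.03125 + 0.015625
    = 59/64 = 0.921875
Since 0.921875 <= 1, Kraft's inequality IS satisfied.
A prefix code with these lengths CAN exist.

Kraft sum = 0.921875. Satisfied.


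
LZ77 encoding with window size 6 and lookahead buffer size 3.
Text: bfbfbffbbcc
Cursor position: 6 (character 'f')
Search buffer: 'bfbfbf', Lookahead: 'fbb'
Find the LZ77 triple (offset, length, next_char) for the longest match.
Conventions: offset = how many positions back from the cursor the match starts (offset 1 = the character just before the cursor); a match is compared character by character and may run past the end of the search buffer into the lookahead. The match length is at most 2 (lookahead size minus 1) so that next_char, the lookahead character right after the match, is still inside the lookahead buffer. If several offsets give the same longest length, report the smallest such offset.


Try each offset into the search buffer:
  offset=1 (pos 5, char 'f'): match length 1
  offset=2 (pos 4, char 'b'): match length 0
  offset=3 (pos 3, char 'f'): match length 2
  offset=4 (pos 2, char 'b'): match length 0
  offset=5 (pos 1, char 'f'): match length 2
  offset=6 (pos 0, char 'b'): match length 0
Longest match has length 2, found at offsets 3, 5; take the smallest, offset 3.
next_char = character at position 6 + 2 = 8 -> 'b'

Best match: offset=3, length=2 (matching 'fb' starting at position 3)
LZ77 triple: (3, 2, 'b')


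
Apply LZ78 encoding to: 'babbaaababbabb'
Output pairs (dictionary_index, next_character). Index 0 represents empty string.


LZ78 encoding steps:
Dictionary: {0: ''}
Step 1: w='' (idx 0), next='b' -> output (0, 'b'), add 'b' as idx 1
Step 2: w='' (idx 0), next='a' -> output (0, 'a'), add 'a' as idx 2
Step 3: w='b' (idx 1), next='b' -> output (1, 'b'), add 'bb' as idx 3
Step 4: w='a' (idx 2), next='a' -> output (2, 'a'), add 'aa' as idx 4
Step 5: w='a' (idx 2), next='b' -> output (2, 'b'), add 'ab' as idx 5
Step 6: w='ab' (idx 5), next='b' -> output (5, 'b'), add 'abb' as idx 6
Step 7: w='abb' (idx 6), end of input -> output (6, '')


Encoded: [(0, 'b'), (0, 'a'), (1, 'b'), (2, 'a'), (2, 'b'), (5, 'b'), (6, '')]


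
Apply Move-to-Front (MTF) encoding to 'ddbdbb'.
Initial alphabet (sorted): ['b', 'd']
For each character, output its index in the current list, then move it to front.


MTF encoding:
'd': index 1 in ['b', 'd'] -> ['d', 'b']
'd': index 0 in ['d', 'b'] -> ['d', 'b']
'b': index 1 in ['d', 'b'] -> ['b', 'd']
'd': index 1 in ['b', 'd'] -> ['d', 'b']
'b': index 1 in ['d', 'b'] -> ['b', 'd']
'b': index 0 in ['b', 'd'] -> ['b', 'd']


Output: [1, 0, 1, 1, 1, 0]


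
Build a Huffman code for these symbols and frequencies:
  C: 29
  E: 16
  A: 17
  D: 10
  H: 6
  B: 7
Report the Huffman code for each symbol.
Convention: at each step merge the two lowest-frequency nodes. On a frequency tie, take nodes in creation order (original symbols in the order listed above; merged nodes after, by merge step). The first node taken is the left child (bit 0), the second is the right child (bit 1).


Huffman tree construction:
Step 1: Merge H(6) + B(7) = 13
Step 2: Merge D(10) + (H+B)(13) = 23
Step 3: Merge E(16) + A(17) = 33
Step 4: Merge (D+(H+B))(23) + C(29) = 52
Step 5: Merge (E+A)(33) + ((D+(H+B))+C)(52) = 85
Read each symbol's code off the tree from the root (left child = 0, right child = 1).

Codes:
  C: 11 (length 2)
  E: 00 (length 2)
  A: 01 (length 2)
  D: 100 (length 3)
  H: 1010 (length 4)
  B: 1011 (length 4)
Average code length: 206/85 = 2.4235 bits/symbol


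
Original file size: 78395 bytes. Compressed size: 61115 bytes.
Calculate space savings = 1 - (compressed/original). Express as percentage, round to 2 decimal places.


ratio = compressed/original = 61115/78395 = 0.779578
savings = 1 - ratio = 1 - 0.779578 = 0.220422
as a percentage: 0.220422 * 100 = 22.04%

Space savings = 1 - 61115/78395 = 22.04%


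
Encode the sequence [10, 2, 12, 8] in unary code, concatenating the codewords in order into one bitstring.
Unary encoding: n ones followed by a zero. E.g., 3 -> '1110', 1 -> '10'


Encode each number as n ones followed by a terminating 0:
  10 -> 11111111110 (11 bits)
  2 -> 110 (3 bits)
  12 -> 1111111111110 (13 bits)
  8 -> 111111110 (9 bits)
Total length = 11 + 3 + 13 + 9 = 36 bits.

Unary([10, 2, 12, 8]) = 111111111101101111111111110111111110 (36 bits)


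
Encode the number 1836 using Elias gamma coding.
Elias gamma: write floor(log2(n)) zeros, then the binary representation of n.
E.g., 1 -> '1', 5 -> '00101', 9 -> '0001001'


num_bits = floor(log2(1836)) + 1 = 11
leading_zeros = num_bits - 1 = 10
binary(1836) = 11100101100

Elias gamma(1836) = '0000000000' + '11100101100' = 000000000011100101100 (21 bits)


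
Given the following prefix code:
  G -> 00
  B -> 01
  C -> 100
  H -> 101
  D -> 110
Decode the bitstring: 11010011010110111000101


Decoding step by step:
Bits 110 -> D
Bits 100 -> C
Bits 110 -> D
Bits 101 -> H
Bits 101 -> H
Bits 110 -> D
Bits 00 -> G
Bits 101 -> H


Decoded message: DCDHHDGH


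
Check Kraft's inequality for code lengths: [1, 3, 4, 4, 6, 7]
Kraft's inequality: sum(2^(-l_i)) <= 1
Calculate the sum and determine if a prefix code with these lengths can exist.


Sum = 2^(-1) + 2^(-3) + 2^(-4) + 2^(-4) + 2^(-6) + 2^(-7)
    = 0.5 + 0.125 + 0.0625 + 0.0625 + 0.015625 + 0.0078125
    = 99/128 = 0.7734375
Since 0.7734375 <= 1, Kraft's inequality IS satisfied.
A prefix code with these lengths CAN exist.

Kraft sum = 0.7734375. Satisfied.


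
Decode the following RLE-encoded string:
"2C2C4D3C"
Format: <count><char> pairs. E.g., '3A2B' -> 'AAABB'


Expanding each <count><char> pair:
  2C -> 'CC'
  2C -> 'CC'
  4D -> 'DDDD'
  3C -> 'CCC'

Decoded = CCCCDDDDCCC


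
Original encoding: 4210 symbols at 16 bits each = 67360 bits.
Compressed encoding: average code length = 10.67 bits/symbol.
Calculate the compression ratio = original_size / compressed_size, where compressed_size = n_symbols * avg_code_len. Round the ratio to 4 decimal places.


original_size = n_symbols * orig_bits = 4210 * 16 = 67360 bits
compressed_size = n_symbols * avg_code_len = 4210 * 10.67 = 44920.7 bits
ratio = original_size / compressed_size = 67360 / 44920.7 = 1.4995

Compression ratio = 1.4995


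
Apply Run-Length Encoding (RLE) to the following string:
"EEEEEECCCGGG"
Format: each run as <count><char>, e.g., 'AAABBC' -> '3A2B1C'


Scanning runs left to right:
  i=0: run of 'E' x 6 -> '6E'
  i=6: run of 'C' x 3 -> '3C'
  i=9: run of 'G' x 3 -> '3G'

RLE = 6E3C3G


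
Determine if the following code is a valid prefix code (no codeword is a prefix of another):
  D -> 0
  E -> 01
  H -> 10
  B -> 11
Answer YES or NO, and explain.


Checking each pair (does one codeword prefix another?):
  D='0' vs E='01': prefix -- VIOLATION

NO -- this is NOT a valid prefix code. D (0) is a prefix of E (01).


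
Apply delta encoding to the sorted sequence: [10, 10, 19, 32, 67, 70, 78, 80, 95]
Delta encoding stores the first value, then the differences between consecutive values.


First value: 10
Deltas:
  10 - 10 = 0
  19 - 10 = 9
  32 - 19 = 13
  67 - 32 = 35
  70 - 67 = 3
  78 - 70 = 8
  80 - 78 = 2
  95 - 80 = 15


Delta encoded: [10, 0, 9, 13, 35, 3, 8, 2, 15]


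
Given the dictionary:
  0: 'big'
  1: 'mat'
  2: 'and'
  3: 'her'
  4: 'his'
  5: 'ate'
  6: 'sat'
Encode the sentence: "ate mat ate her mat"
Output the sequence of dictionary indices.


Look up each word in the dictionary:
  'ate' -> 5
  'mat' -> 1
  'ate' -> 5
  'her' -> 3
  'mat' -> 1

Encoded: [5, 1, 5, 3, 1]


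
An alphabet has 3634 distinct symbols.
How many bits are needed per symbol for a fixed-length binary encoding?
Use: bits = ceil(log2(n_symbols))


log2(3634) = 11.8273
Bracket: 2^11 = 2048 < 3634 <= 2^12 = 4096
So ceil(log2(3634)) = 12

bits = ceil(log2(3634)) = ceil(11.8273) = 12 bits


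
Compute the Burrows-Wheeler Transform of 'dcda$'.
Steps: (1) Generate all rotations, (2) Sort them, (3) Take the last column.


Rotations (sorted):
  0: $dcda -> last char: a
  1: a$dcd -> last char: d
  2: cda$d -> last char: d
  3: da$dc -> last char: c
  4: dcda$ -> last char: $


BWT = addc$


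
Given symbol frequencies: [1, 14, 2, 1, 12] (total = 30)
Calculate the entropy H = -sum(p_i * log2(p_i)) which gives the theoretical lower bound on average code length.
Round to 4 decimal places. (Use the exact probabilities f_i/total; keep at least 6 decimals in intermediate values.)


Per-symbol terms -p_i * log2(p_i) with p_i = f_i/30:
  p = 1/30 = 0.033333: log2(p) = -4.906891, -p*log2(p) = 0.163563
  p = 14/30 = 0.466667: log2(p) = -1.099536, -p*log2(p) = 0.513117
  p = 2/30 = 0.066667: log2(p) = -3.906891, -p*log2(p) = 0.260459
  p = 1/30 = 0.033333: log2(p) = -4.906891, -p*log2(p) = 0.163563
  p = 12/30 = 0.400000: log2(p) = -1.321928, -p*log2(p) = 0.528771
H = 0.163563 + 0.513117 + 0.260459 + 0.163563 + 0.528771 = 1.629473

H = 1.6295 bits/symbol


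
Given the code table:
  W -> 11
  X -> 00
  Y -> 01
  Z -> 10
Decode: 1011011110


Decoding:
10 -> Z
11 -> W
01 -> Y
11 -> W
10 -> Z


Result: ZWYWZ


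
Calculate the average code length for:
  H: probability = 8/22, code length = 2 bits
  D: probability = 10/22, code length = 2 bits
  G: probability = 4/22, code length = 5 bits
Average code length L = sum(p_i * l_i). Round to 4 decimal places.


Weighted contributions p_i * l_i:
  H: (8/22) * 2 = 16/22
  D: (10/22) * 2 = 20/22
  G: (4/22) * 5 = 20/22
Sum = (16 + 20 + 20)/22 = 56/22

L = 56/22 = 2.5455 bits/symbol


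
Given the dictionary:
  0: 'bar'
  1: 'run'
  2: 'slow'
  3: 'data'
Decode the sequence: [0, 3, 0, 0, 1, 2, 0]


Look up each index in the dictionary:
  0 -> 'bar'
  3 -> 'data'
  0 -> 'bar'
  0 -> 'bar'
  1 -> 'run'
  2 -> 'slow'
  0 -> 'bar'

Decoded: "bar data bar bar run slow bar"


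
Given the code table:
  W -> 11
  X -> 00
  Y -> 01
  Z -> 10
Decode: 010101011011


Decoding:
01 -> Y
01 -> Y
01 -> Y
01 -> Y
10 -> Z
11 -> W


Result: YYYYZW


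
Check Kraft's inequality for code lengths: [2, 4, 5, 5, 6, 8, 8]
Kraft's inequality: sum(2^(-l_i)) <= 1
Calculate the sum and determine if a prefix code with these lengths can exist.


Sum = 2^(-2) + 2^(-4) + 2^(-5) + 2^(-5) + 2^(-6) + 2^(-8) + 2^(-8)
    = 0.25 + 0.0625 + 0.03125 + 0.03125 + 0.015625 + 0.00390625 + 0.00390625
    = 102/256 = 0.3984375
Since 0.3984375 <= 1, Kraft's inequality IS satisfied.
A prefix code with these lengths CAN exist.

Kraft sum = 0.3984375. Satisfied.


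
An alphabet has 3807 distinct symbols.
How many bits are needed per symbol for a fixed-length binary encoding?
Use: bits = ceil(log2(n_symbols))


log2(3807) = 11.8944
Bracket: 2^11 = 2048 < 3807 <= 2^12 = 4096
So ceil(log2(3807)) = 12

bits = ceil(log2(3807)) = ceil(11.8944) = 12 bits


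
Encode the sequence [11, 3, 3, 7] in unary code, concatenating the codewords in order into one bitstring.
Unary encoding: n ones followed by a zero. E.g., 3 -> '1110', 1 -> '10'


Encode each number as n ones followed by a terminating 0:
  11 -> 111111111110 (12 bits)
  3 -> 1110 (4 bits)
  3 -> 1110 (4 bits)
  7 -> 11111110 (8 bits)
Total length = 12 + 4 + 4 + 8 = 28 bits.

Unary([11, 3, 3, 7]) = 1111111111101110111011111110 (28 bits)


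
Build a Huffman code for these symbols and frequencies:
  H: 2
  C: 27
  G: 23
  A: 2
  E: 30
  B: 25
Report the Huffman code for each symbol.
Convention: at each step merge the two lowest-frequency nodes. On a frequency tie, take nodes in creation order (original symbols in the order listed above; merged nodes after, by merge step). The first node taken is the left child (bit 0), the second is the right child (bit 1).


Huffman tree construction:
Step 1: Merge H(2) + A(2) = 4
Step 2: Merge (H+A)(4) + G(23) = 27
Step 3: Merge B(25) + C(27) = 52
Step 4: Merge ((H+A)+G)(27) + E(30) = 57
Step 5: Merge (B+C)(52) + (((H+A)+G)+E)(57) = 109
Read each symbol's code off the tree from the root (left child = 0, right child = 1).

Codes:
  H: 1000 (length 4)
  C: 01 (length 2)
  G: 101 (length 3)
  A: 1001 (length 4)
  E: 11 (length 2)
  B: 00 (length 2)
Average code length: 249/109 = 2.2844 bits/symbol
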